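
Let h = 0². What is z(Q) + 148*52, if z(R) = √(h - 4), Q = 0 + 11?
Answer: 7696 + 2*I ≈ 7696.0 + 2.0*I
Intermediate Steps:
Q = 11
h = 0
z(R) = 2*I (z(R) = √(0 - 4) = √(-4) = 2*I)
z(Q) + 148*52 = 2*I + 148*52 = 2*I + 7696 = 7696 + 2*I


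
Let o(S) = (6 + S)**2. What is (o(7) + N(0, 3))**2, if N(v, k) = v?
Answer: 28561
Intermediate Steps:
(o(7) + N(0, 3))**2 = ((6 + 7)**2 + 0)**2 = (13**2 + 0)**2 = (169 + 0)**2 = 169**2 = 28561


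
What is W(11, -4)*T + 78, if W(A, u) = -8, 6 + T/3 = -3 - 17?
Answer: 702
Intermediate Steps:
T = -78 (T = -18 + 3*(-3 - 17) = -18 + 3*(-20) = -18 - 60 = -78)
W(11, -4)*T + 78 = -8*(-78) + 78 = 624 + 78 = 702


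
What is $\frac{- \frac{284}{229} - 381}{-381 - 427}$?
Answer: $\frac{87533}{185032} \approx 0.47307$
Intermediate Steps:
$\frac{- \frac{284}{229} - 381}{-381 - 427} = \frac{\left(-284\right) \frac{1}{229} - 381}{-808} = \left(- \frac{284}{229} - 381\right) \left(- \frac{1}{808}\right) = \left(- \frac{87533}{229}\right) \left(- \frac{1}{808}\right) = \frac{87533}{185032}$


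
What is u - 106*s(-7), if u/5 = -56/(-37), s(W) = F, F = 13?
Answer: -50706/37 ≈ -1370.4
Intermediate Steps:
s(W) = 13
u = 280/37 (u = 5*(-56/(-37)) = 5*(-56*(-1/37)) = 5*(56/37) = 280/37 ≈ 7.5676)
u - 106*s(-7) = 280/37 - 106*13 = 280/37 - 1378 = -50706/37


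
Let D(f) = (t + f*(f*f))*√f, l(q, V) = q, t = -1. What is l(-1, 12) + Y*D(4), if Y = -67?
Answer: -8443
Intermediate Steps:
D(f) = √f*(-1 + f³) (D(f) = (-1 + f*(f*f))*√f = (-1 + f*f²)*√f = (-1 + f³)*√f = √f*(-1 + f³))
l(-1, 12) + Y*D(4) = -1 - 67*√4*(-1 + 4³) = -1 - 134*(-1 + 64) = -1 - 134*63 = -1 - 67*126 = -1 - 8442 = -8443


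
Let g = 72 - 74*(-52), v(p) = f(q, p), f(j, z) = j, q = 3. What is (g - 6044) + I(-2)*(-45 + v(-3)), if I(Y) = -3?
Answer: -1998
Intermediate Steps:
v(p) = 3
g = 3920 (g = 72 + 3848 = 3920)
(g - 6044) + I(-2)*(-45 + v(-3)) = (3920 - 6044) - 3*(-45 + 3) = -2124 - 3*(-42) = -2124 + 126 = -1998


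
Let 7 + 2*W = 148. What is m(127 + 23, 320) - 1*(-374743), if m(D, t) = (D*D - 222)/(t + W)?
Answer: 292718839/781 ≈ 3.7480e+5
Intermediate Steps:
W = 141/2 (W = -7/2 + (½)*148 = -7/2 + 74 = 141/2 ≈ 70.500)
m(D, t) = (-222 + D²)/(141/2 + t) (m(D, t) = (D*D - 222)/(t + 141/2) = (D² - 222)/(141/2 + t) = (-222 + D²)/(141/2 + t))
m(127 + 23, 320) - 1*(-374743) = 2*(-222 + (127 + 23)²)/(141 + 2*320) - 1*(-374743) = 2*(-222 + 150²)/(141 + 640) + 374743 = 2*(-222 + 22500)/781 + 374743 = 2*(1/781)*22278 + 374743 = 44556/781 + 374743 = 292718839/781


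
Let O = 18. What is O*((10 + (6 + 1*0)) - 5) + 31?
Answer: 229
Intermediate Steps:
O*((10 + (6 + 1*0)) - 5) + 31 = 18*((10 + (6 + 1*0)) - 5) + 31 = 18*((10 + (6 + 0)) - 5) + 31 = 18*((10 + 6) - 5) + 31 = 18*(16 - 5) + 31 = 18*11 + 31 = 198 + 31 = 229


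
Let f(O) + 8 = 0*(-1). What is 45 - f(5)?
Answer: 53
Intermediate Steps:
f(O) = -8 (f(O) = -8 + 0*(-1) = -8 + 0 = -8)
45 - f(5) = 45 - 1*(-8) = 45 + 8 = 53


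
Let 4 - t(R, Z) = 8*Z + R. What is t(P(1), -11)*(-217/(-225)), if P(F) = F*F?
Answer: 19747/225 ≈ 87.764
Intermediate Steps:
P(F) = F²
t(R, Z) = 4 - R - 8*Z (t(R, Z) = 4 - (8*Z + R) = 4 - (R + 8*Z) = 4 + (-R - 8*Z) = 4 - R - 8*Z)
t(P(1), -11)*(-217/(-225)) = (4 - 1*1² - 8*(-11))*(-217/(-225)) = (4 - 1*1 + 88)*(-217*(-1/225)) = (4 - 1 + 88)*(217/225) = 91*(217/225) = 19747/225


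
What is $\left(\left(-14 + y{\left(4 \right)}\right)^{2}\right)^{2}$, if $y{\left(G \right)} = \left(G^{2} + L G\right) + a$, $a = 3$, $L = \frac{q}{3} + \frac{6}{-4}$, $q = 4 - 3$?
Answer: $\frac{1}{81} \approx 0.012346$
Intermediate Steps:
$q = 1$
$L = - \frac{7}{6}$ ($L = 1 \cdot \frac{1}{3} + \frac{6}{-4} = 1 \cdot \frac{1}{3} + 6 \left(- \frac{1}{4}\right) = \frac{1}{3} - \frac{3}{2} = - \frac{7}{6} \approx -1.1667$)
$y{\left(G \right)} = 3 + G^{2} - \frac{7 G}{6}$ ($y{\left(G \right)} = \left(G^{2} - \frac{7 G}{6}\right) + 3 = 3 + G^{2} - \frac{7 G}{6}$)
$\left(\left(-14 + y{\left(4 \right)}\right)^{2}\right)^{2} = \left(\left(-14 + \left(3 + 4^{2} - \frac{14}{3}\right)\right)^{2}\right)^{2} = \left(\left(-14 + \left(3 + 16 - \frac{14}{3}\right)\right)^{2}\right)^{2} = \left(\left(-14 + \frac{43}{3}\right)^{2}\right)^{2} = \left(\left(\frac{1}{3}\right)^{2}\right)^{2} = \left(\frac{1}{9}\right)^{2} = \frac{1}{81}$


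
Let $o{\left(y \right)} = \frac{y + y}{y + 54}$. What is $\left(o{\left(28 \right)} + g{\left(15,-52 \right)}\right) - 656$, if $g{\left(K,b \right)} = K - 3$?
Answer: $- \frac{26376}{41} \approx -643.32$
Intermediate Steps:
$g{\left(K,b \right)} = -3 + K$ ($g{\left(K,b \right)} = K - 3 = -3 + K$)
$o{\left(y \right)} = \frac{2 y}{54 + y}$
$\left(o{\left(28 \right)} + g{\left(15,-52 \right)}\right) - 656 = \left(2 \cdot 28 \frac{1}{54 + 28} + \left(-3 + 15\right)\right) - 656 = \left(2 \cdot 28 \cdot \frac{1}{82} + 12\right) - 656 = \left(\frac{28}{41} + 12\right) - 656 = \frac{520}{41} - 656 = - \frac{26376}{41}$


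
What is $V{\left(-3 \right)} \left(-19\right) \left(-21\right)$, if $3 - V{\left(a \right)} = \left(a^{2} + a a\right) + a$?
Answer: $-4788$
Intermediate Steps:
$V{\left(a \right)} = 3 - a - 2 a^{2}$ ($V{\left(a \right)} = 3 - \left(\left(a^{2} + a a\right) + a\right) = 3 - \left(\left(a^{2} + a^{2}\right) + a\right) = 3 - \left(2 a^{2} + a\right) = 3 - \left(a + 2 a^{2}\right) = 3 - a - 2 a^{2}$)
$V{\left(-3 \right)} \left(-19\right) \left(-21\right) = \left(3 - -3 - 2 \left(-3\right)^{2}\right) \left(-19\right) \left(-21\right) = \left(3 + 3 - 18\right) \left(-19\right) \left(-21\right) = \left(-12\right) \left(-19\right) \left(-21\right) = 228 \left(-21\right) = -4788$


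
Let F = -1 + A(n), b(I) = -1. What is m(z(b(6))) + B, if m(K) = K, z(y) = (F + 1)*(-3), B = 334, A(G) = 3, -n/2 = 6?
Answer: 325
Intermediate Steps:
n = -12 (n = -2*6 = -12)
F = 2 (F = -1 + 3 = 2)
z(y) = -9 (z(y) = (2 + 1)*(-3) = 3*(-3) = -9)
m(z(b(6))) + B = -9 + 334 = 325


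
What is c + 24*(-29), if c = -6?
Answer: -702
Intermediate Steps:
c + 24*(-29) = -6 + 24*(-29) = -6 - 696 = -702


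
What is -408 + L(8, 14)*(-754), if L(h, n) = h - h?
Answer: -408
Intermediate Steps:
L(h, n) = 0
-408 + L(8, 14)*(-754) = -408 + 0*(-754) = -408 + 0 = -408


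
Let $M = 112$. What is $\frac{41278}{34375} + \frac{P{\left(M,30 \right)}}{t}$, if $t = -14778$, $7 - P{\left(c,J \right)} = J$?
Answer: $\frac{610796909}{507993750} \approx 1.2024$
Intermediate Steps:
$P{\left(c,J \right)} = 7 - J$
$\frac{41278}{34375} + \frac{P{\left(M,30 \right)}}{t} = \frac{41278}{34375} + \frac{7 - 30}{-14778} = 41278 \cdot \frac{1}{34375} + \left(7 - 30\right) \left(- \frac{1}{14778}\right) = \frac{41278}{34375} - - \frac{23}{14778} = \frac{41278}{34375} + \frac{23}{14778} = \frac{610796909}{507993750}$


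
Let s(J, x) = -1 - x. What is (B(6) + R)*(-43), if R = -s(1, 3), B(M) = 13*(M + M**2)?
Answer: -23650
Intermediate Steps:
B(M) = 13*M + 13*M**2
R = 4 (R = -(-1 - 1*3) = -(-1 - 3) = -1*(-4) = 4)
(B(6) + R)*(-43) = (13*6*(1 + 6) + 4)*(-43) = (13*6*7 + 4)*(-43) = (546 + 4)*(-43) = 550*(-43) = -23650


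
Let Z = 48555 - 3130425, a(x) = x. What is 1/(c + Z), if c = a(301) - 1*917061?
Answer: -1/3998630 ≈ -2.5009e-7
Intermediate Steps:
Z = -3081870
c = -916760 (c = 301 - 1*917061 = 301 - 917061 = -916760)
1/(c + Z) = 1/(-916760 - 3081870) = 1/(-3998630) = -1/3998630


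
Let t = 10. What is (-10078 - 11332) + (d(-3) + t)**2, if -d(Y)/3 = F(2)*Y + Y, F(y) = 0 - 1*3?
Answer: -21346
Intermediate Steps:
F(y) = -3 (F(y) = 0 - 3 = -3)
d(Y) = 6*Y (d(Y) = -3*(-3*Y + Y) = -(-6)*Y = 6*Y)
(-10078 - 11332) + (d(-3) + t)**2 = (-10078 - 11332) + (6*(-3) + 10)**2 = -21410 + (-18 + 10)**2 = -21410 + (-8)**2 = -21410 + 64 = -21346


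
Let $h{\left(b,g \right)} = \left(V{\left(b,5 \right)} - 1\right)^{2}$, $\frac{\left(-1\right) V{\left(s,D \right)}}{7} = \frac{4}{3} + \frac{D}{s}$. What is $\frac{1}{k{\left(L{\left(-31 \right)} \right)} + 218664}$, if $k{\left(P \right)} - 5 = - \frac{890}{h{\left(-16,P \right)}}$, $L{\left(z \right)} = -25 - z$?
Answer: $\frac{152881}{33428284829} \approx 4.5734 \cdot 10^{-6}$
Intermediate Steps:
$V{\left(s,D \right)} = - \frac{28}{3} - \frac{7 D}{s}$ ($V{\left(s,D \right)} = - 7 \left(\frac{4}{3} + \frac{D}{s}\right) = - \frac{28}{3} - \frac{7 D}{s}$)
$h{\left(b,g \right)} = \left(- \frac{31}{3} - \frac{35}{b}\right)^{2}$ ($h{\left(b,g \right)} = \left(\left(- \frac{28}{3} - \frac{35}{b}\right) - 1\right)^{2} = \left(- \frac{31}{3} - \frac{35}{b}\right)^{2}$)
$k{\left(P \right)} = - \frac{1286155}{152881}$ ($k{\left(P \right)} = 5 - \frac{890}{\frac{1}{9} \cdot \frac{1}{256} \left(105 + 31 \left(-16\right)\right)^{2}} = 5 - \frac{890}{\frac{1}{9} \cdot \frac{1}{256} \left(105 - 496\right)^{2}} = 5 - \frac{890}{\frac{1}{9} \cdot \frac{1}{256} \left(-391\right)^{2}} = 5 - \frac{890}{\frac{1}{9} \cdot \frac{1}{256} \cdot 152881} = 5 - \frac{890}{\frac{152881}{2304}} = 5 - \frac{2050560}{152881} = - \frac{1286155}{152881}$)
$\frac{1}{k{\left(L{\left(-31 \right)} \right)} + 218664} = \frac{1}{- \frac{1286155}{152881} + 218664} = \frac{1}{\frac{33428284829}{152881}} = \frac{152881}{33428284829}$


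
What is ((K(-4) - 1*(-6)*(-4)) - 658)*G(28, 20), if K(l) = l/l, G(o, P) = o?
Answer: -19068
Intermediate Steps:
K(l) = 1
((K(-4) - 1*(-6)*(-4)) - 658)*G(28, 20) = ((1 - 1*(-6)*(-4)) - 658)*28 = ((1 - (-6)*(-4)) - 658)*28 = ((1 - 1*24) - 658)*28 = ((1 - 24) - 658)*28 = (-23 - 658)*28 = -681*28 = -19068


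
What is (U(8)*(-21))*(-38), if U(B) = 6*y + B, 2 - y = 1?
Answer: 11172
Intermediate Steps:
y = 1 (y = 2 - 1*1 = 2 - 1 = 1)
U(B) = 6 + B (U(B) = 6*1 + B = 6 + B)
(U(8)*(-21))*(-38) = ((6 + 8)*(-21))*(-38) = (14*(-21))*(-38) = -294*(-38) = 11172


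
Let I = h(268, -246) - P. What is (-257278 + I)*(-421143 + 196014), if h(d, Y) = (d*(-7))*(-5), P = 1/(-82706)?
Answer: 4615741539181323/82706 ≈ 5.5809e+10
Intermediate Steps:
P = -1/82706 ≈ -1.2091e-5
h(d, Y) = 35*d (h(d, Y) = -7*d*(-5) = 35*d)
I = 775782281/82706 (I = 35*268 - 1*(-1/82706) = 9380 + 1/82706 = 775782281/82706 ≈ 9380.0)
(-257278 + I)*(-421143 + 196014) = (-257278 + 775782281/82706)*(-421143 + 196014) = -20502651987/82706*(-225129) = 4615741539181323/82706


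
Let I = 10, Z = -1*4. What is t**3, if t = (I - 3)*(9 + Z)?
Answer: 42875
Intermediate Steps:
Z = -4
t = 35 (t = (10 - 3)*(9 - 4) = 7*5 = 35)
t**3 = 35**3 = 42875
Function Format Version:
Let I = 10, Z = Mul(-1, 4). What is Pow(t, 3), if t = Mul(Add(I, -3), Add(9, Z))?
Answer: 42875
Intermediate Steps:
Z = -4
t = 35 (t = Mul(Add(10, -3), Add(9, -4)) = Mul(7, 5) = 35)
Pow(t, 3) = Pow(35, 3) = 42875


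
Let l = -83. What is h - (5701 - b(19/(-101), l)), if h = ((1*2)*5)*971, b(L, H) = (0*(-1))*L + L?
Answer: 404890/101 ≈ 4008.8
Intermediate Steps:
b(L, H) = L (b(L, H) = 0*L + L = 0 + L = L)
h = 9710 (h = (2*5)*971 = 10*971 = 9710)
h - (5701 - b(19/(-101), l)) = 9710 - (5701 - 19/(-101)) = 9710 - (5701 - 19*(-1)/101) = 9710 - (5701 - 1*(-19/101)) = 9710 - (5701 + 19/101) = 9710 - 1*575820/101 = 9710 - 575820/101 = 404890/101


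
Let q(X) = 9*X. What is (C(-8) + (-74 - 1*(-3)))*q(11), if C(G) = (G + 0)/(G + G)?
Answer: -13959/2 ≈ -6979.5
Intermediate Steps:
C(G) = ½ (C(G) = G/((2*G)) = G*(1/(2*G)) = ½)
(C(-8) + (-74 - 1*(-3)))*q(11) = (½ + (-74 - 1*(-3)))*(9*11) = (½ + (-74 + 3))*99 = (½ - 71)*99 = -141/2*99 = -13959/2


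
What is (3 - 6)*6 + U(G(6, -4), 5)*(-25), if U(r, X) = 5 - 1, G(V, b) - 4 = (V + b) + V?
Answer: -118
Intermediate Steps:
G(V, b) = 4 + b + 2*V (G(V, b) = 4 + ((V + b) + V) = 4 + (b + 2*V) = 4 + b + 2*V)
U(r, X) = 4
(3 - 6)*6 + U(G(6, -4), 5)*(-25) = (3 - 6)*6 + 4*(-25) = -3*6 - 100 = -18 - 100 = -118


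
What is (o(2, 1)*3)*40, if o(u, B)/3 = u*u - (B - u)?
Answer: 1800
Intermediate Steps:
o(u, B) = -3*B + 3*u + 3*u**2 (o(u, B) = 3*(u*u - (B - u)) = 3*(u**2 + (u - B)) = 3*(u + u**2 - B) = -3*B + 3*u + 3*u**2)
(o(2, 1)*3)*40 = ((-3*1 + 3*2 + 3*2**2)*3)*40 = ((-3 + 6 + 3*4)*3)*40 = ((-3 + 6 + 12)*3)*40 = (15*3)*40 = 45*40 = 1800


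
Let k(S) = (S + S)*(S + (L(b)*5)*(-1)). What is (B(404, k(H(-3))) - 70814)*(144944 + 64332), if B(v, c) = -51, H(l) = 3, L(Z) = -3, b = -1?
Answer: -14830343740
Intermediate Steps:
k(S) = 2*S*(15 + S) (k(S) = (S + S)*(S - 3*5*(-1)) = (2*S)*(S - 15*(-1)) = (2*S)*(S + 15) = (2*S)*(15 + S) = 2*S*(15 + S))
(B(404, k(H(-3))) - 70814)*(144944 + 64332) = (-51 - 70814)*(144944 + 64332) = -70865*209276 = -14830343740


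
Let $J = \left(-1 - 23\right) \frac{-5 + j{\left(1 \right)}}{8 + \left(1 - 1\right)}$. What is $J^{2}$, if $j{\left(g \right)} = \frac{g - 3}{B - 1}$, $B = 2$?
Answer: $441$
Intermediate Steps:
$j{\left(g \right)} = -3 + g$ ($j{\left(g \right)} = \frac{g - 3}{2 - 1} = \frac{-3 + g}{1} = \left(-3 + g\right) 1 = -3 + g$)
$J = 21$ ($J = \left(-1 - 23\right) \frac{-5 + \left(-3 + 1\right)}{8 + \left(1 - 1\right)} = - 24 \frac{-5 - 2}{8 + \left(1 - 1\right)} = - 24 \left(- \frac{7}{8 + 0}\right) = - 24 \left(- \frac{7}{8}\right) = - 24 \left(\left(-7\right) \frac{1}{8}\right) = \left(-24\right) \left(- \frac{7}{8}\right) = 21$)
$J^{2} = 21^{2} = 441$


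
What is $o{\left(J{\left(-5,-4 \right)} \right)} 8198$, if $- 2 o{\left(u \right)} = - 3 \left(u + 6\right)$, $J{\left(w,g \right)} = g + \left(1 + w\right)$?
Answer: $-24594$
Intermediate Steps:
$J{\left(w,g \right)} = 1 + g + w$
$o{\left(u \right)} = 9 + \frac{3 u}{2}$ ($o{\left(u \right)} = - \frac{\left(-3\right) \left(u + 6\right)}{2} = - \frac{\left(-3\right) \left(6 + u\right)}{2} = - \frac{-18 - 3 u}{2} = 9 + \frac{3 u}{2}$)
$o{\left(J{\left(-5,-4 \right)} \right)} 8198 = \left(9 + \frac{3 \left(1 - 4 - 5\right)}{2}\right) 8198 = \left(9 + \frac{3}{2} \left(-8\right)\right) 8198 = \left(9 - 12\right) 8198 = \left(-3\right) 8198 = -24594$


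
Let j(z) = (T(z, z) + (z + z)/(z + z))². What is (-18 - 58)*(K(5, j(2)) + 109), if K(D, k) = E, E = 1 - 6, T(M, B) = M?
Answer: -7904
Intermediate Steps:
j(z) = (1 + z)² (j(z) = (z + (z + z)/(z + z))² = (z + (2*z)/((2*z)))² = (z + (2*z)*(1/(2*z)))² = (z + 1)² = (1 + z)²)
E = -5
K(D, k) = -5
(-18 - 58)*(K(5, j(2)) + 109) = (-18 - 58)*(-5 + 109) = -76*104 = -7904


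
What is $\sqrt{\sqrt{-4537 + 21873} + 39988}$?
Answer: $\sqrt{39988 + 2 \sqrt{4334}} \approx 200.3$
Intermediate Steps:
$\sqrt{\sqrt{-4537 + 21873} + 39988} = \sqrt{\sqrt{17336} + 39988} = \sqrt{2 \sqrt{4334} + 39988} = \sqrt{39988 + 2 \sqrt{4334}}$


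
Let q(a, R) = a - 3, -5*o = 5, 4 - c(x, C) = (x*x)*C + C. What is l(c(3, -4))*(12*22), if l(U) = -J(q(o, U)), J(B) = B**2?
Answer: -4224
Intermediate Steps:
c(x, C) = 4 - C - C*x**2 (c(x, C) = 4 - ((x*x)*C + C) = 4 - (x**2*C + C) = 4 - (C*x**2 + C) = 4 - (C + C*x**2) = 4 + (-C - C*x**2) = 4 - C - C*x**2)
o = -1 (o = -1/5*5 = -1)
q(a, R) = -3 + a
l(U) = -16 (l(U) = -(-3 - 1)**2 = -1*(-4)**2 = -1*16 = -16)
l(c(3, -4))*(12*22) = -192*22 = -16*264 = -4224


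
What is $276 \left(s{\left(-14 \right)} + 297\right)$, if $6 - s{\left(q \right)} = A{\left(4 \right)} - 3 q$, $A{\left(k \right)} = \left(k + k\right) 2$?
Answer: $67620$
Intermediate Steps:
$A{\left(k \right)} = 4 k$ ($A{\left(k \right)} = 2 k 2 = 4 k$)
$s{\left(q \right)} = -10 + 3 q$ ($s{\left(q \right)} = 6 - \left(4 \cdot 4 - 3 q\right) = 6 - \left(16 - 3 q\right) = 6 + \left(-16 + 3 q\right) = -10 + 3 q$)
$276 \left(s{\left(-14 \right)} + 297\right) = 276 \left(\left(-10 + 3 \left(-14\right)\right) + 297\right) = 276 \left(\left(-10 - 42\right) + 297\right) = 276 \left(-52 + 297\right) = 276 \cdot 245 = 67620$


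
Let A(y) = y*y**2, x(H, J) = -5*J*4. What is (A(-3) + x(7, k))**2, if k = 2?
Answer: 4489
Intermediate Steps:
x(H, J) = -20*J
A(y) = y**3
(A(-3) + x(7, k))**2 = ((-3)**3 - 20*2)**2 = (-27 - 40)**2 = (-67)**2 = 4489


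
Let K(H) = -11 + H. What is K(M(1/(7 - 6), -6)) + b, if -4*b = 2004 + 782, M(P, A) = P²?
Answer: -1413/2 ≈ -706.50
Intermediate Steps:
b = -1393/2 (b = -(2004 + 782)/4 = -¼*2786 = -1393/2 ≈ -696.50)
K(M(1/(7 - 6), -6)) + b = (-11 + (1/(7 - 6))²) - 1393/2 = (-11 + (1/1)²) - 1393/2 = (-11 + 1²) - 1393/2 = (-11 + 1) - 1393/2 = -10 - 1393/2 = -1413/2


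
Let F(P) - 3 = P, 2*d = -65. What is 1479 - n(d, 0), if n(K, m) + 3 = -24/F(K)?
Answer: 87390/59 ≈ 1481.2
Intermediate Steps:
d = -65/2 (d = (½)*(-65) = -65/2 ≈ -32.500)
F(P) = 3 + P
n(K, m) = -3 - 24/(3 + K)
1479 - n(d, 0) = 1479 - 3*(-11 - 1*(-65/2))/(3 - 65/2) = 1479 - 3*(-11 + 65/2)/(-59/2) = 1479 - 3*(-2)*43/(59*2) = 1479 - 1*(-129/59) = 1479 + 129/59 = 87390/59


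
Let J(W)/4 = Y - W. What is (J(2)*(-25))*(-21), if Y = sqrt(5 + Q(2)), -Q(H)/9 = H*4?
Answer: -4200 + 2100*I*sqrt(67) ≈ -4200.0 + 17189.0*I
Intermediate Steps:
Q(H) = -36*H (Q(H) = -9*H*4 = -36*H)
Y = I*sqrt(67) (Y = sqrt(5 - 36*2) = sqrt(5 - 72) = sqrt(-67) = I*sqrt(67) ≈ 8.1853*I)
J(W) = -4*W + 4*I*sqrt(67) (J(W) = 4*(I*sqrt(67) - W) = 4*(-W + I*sqrt(67)) = -4*W + 4*I*sqrt(67))
(J(2)*(-25))*(-21) = ((-4*2 + 4*I*sqrt(67))*(-25))*(-21) = ((-8 + 4*I*sqrt(67))*(-25))*(-21) = (200 - 100*I*sqrt(67))*(-21) = -4200 + 2100*I*sqrt(67)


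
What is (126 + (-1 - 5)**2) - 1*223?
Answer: -61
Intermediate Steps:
(126 + (-1 - 5)**2) - 1*223 = (126 + (-6)**2) - 223 = (126 + 36) - 223 = 162 - 223 = -61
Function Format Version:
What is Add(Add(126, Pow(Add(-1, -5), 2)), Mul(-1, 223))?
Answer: -61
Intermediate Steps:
Add(Add(126, Pow(Add(-1, -5), 2)), Mul(-1, 223)) = Add(Add(126, Pow(-6, 2)), -223) = Add(Add(126, 36), -223) = Add(162, -223) = -61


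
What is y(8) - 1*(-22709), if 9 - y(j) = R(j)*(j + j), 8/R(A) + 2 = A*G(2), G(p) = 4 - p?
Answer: 158962/7 ≈ 22709.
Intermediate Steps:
R(A) = 8/(-2 + 2*A) (R(A) = 8/(-2 + A*(4 - 1*2)) = 8/(-2 + A*(4 - 2)) = 8/(-2 + A*2) = 8/(-2 + 2*A))
y(j) = 9 - 8*j/(-1 + j) (y(j) = 9 - 4/(-1 + j)*(j + j) = 9 - 4/(-1 + j)*2*j = 9 - 8*j/(-1 + j))
y(8) - 1*(-22709) = (-9 + 8)/(-1 + 8) - 1*(-22709) = -1/7 + 22709 = (⅐)*(-1) + 22709 = -⅐ + 22709 = 158962/7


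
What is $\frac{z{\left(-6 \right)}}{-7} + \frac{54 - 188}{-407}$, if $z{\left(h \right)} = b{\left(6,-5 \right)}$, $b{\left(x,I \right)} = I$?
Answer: $\frac{2973}{2849} \approx 1.0435$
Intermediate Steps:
$z{\left(h \right)} = -5$
$\frac{z{\left(-6 \right)}}{-7} + \frac{54 - 188}{-407} = - \frac{5}{-7} + \frac{54 - 188}{-407} = \left(-5\right) \left(- \frac{1}{7}\right) - - \frac{134}{407} = \frac{5}{7} + \frac{134}{407} = \frac{2973}{2849}$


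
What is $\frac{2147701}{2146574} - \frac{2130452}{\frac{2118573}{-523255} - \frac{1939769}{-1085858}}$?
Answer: $\frac{2598390993908780131962759}{2759368527510291386} \approx 9.4166 \cdot 10^{5}$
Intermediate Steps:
$\frac{2147701}{2146574} - \frac{2130452}{\frac{2118573}{-523255} - \frac{1939769}{-1085858}} = 2147701 \cdot \frac{1}{2146574} - \frac{2130452}{2118573 \left(- \frac{1}{523255}\right) - - \frac{1939769}{1085858}} = \frac{2147701}{2146574} - \frac{2130452}{- \frac{2118573}{523255} + \frac{1939769}{1085858}} = \frac{2147701}{2146574} - \frac{2130452}{- \frac{1285475612539}{568180627790}} = \frac{2147701}{2146574} - - \frac{1210481554836461080}{1285475612539} = \frac{2147701}{2146574} + \frac{1210481554836461080}{1285475612539} = \frac{2598390993908780131962759}{2759368527510291386}$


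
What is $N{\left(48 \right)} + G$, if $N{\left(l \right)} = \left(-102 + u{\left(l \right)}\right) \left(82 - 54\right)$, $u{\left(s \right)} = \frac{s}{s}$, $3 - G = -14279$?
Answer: $11454$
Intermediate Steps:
$G = 14282$ ($G = 3 - -14279 = 3 + 14279 = 14282$)
$u{\left(s \right)} = 1$
$N{\left(l \right)} = -2828$ ($N{\left(l \right)} = \left(-102 + 1\right) \left(82 - 54\right) = \left(-101\right) 28 = -2828$)
$N{\left(48 \right)} + G = -2828 + 14282 = 11454$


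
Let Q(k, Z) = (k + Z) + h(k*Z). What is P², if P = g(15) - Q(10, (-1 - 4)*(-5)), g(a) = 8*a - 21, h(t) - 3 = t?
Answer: 35721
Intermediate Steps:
h(t) = 3 + t
g(a) = -21 + 8*a
Q(k, Z) = 3 + Z + k + Z*k (Q(k, Z) = (k + Z) + (3 + k*Z) = (Z + k) + (3 + Z*k) = 3 + Z + k + Z*k)
P = -189 (P = (-21 + 8*15) - (3 + (-1 - 4)*(-5) + 10 + ((-1 - 4)*(-5))*10) = (-21 + 120) - (3 - 5*(-5) + 10 - 5*(-5)*10) = 99 - (3 + 25 + 10 + 25*10) = 99 - (3 + 25 + 10 + 250) = 99 - 1*288 = 99 - 288 = -189)
P² = (-189)² = 35721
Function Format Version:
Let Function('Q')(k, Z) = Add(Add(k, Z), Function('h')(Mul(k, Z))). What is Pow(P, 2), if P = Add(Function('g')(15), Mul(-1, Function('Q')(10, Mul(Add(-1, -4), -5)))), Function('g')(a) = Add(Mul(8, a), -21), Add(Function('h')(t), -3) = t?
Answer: 35721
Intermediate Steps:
Function('h')(t) = Add(3, t)
Function('g')(a) = Add(-21, Mul(8, a))
Function('Q')(k, Z) = Add(3, Z, k, Mul(Z, k)) (Function('Q')(k, Z) = Add(Add(k, Z), Add(3, Mul(k, Z))) = Add(Add(Z, k), Add(3, Mul(Z, k))) = Add(3, Z, k, Mul(Z, k)))
P = -189 (P = Add(Add(-21, Mul(8, 15)), Mul(-1, Add(3, Mul(Add(-1, -4), -5), 10, Mul(Mul(Add(-1, -4), -5), 10)))) = Add(Add(-21, 120), Mul(-1, Add(3, Mul(-5, -5), 10, Mul(Mul(-5, -5), 10)))) = Add(99, Mul(-1, Add(3, 25, 10, Mul(25, 10)))) = Add(99, Mul(-1, Add(3, 25, 10, 250))) = Add(99, Mul(-1, 288)) = Add(99, -288) = -189)
Pow(P, 2) = Pow(-189, 2) = 35721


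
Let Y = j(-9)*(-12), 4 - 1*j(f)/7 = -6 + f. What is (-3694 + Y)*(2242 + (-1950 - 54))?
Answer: -1259020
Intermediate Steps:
j(f) = 70 - 7*f (j(f) = 28 - 7*(-6 + f) = 28 + (42 - 7*f) = 70 - 7*f)
Y = -1596 (Y = (70 - 7*(-9))*(-12) = (70 + 63)*(-12) = 133*(-12) = -1596)
(-3694 + Y)*(2242 + (-1950 - 54)) = (-3694 - 1596)*(2242 + (-1950 - 54)) = -5290*(2242 - 2004) = -5290*238 = -1259020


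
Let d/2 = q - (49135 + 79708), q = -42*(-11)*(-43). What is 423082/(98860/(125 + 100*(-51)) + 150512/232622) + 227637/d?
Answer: -79146724914086276/3596206102269 ≈ -22008.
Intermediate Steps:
q = -19866 (q = 462*(-43) = -19866)
d = -297418 (d = 2*(-19866 - (49135 + 79708)) = 2*(-19866 - 1*128843) = 2*(-19866 - 128843) = 2*(-148709) = -297418)
423082/(98860/(125 + 100*(-51)) + 150512/232622) + 227637/d = 423082/(98860/(125 + 100*(-51)) + 150512/232622) + 227637/(-297418) = 423082/(98860/(125 - 5100) + 150512*(1/232622)) + 227637*(-1/297418) = 423082/(98860/(-4975) + 3272/5057) - 227637/297418 = 423082/(98860*(-1/4975) + 3272/5057) - 227637/297418 = 423082/(-19772/995 + 3272/5057) - 227637/297418 = 423082/(-96731364/5031715) - 227637/297418 = 423082*(-5031715/96731364) - 227637/297418 = -1064414022815/48365682 - 227637/297418 = -79146724914086276/3596206102269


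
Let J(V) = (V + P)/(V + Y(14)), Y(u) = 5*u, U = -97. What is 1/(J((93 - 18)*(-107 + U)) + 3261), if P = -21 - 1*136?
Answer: 15230/49680487 ≈ 0.00030656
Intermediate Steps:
P = -157 (P = -21 - 136 = -157)
J(V) = (-157 + V)/(70 + V) (J(V) = (V - 157)/(V + 5*14) = (-157 + V)/(V + 70) = (-157 + V)/(70 + V))
1/(J((93 - 18)*(-107 + U)) + 3261) = 1/((-157 + (93 - 18)*(-107 - 97))/(70 + (93 - 18)*(-107 - 97)) + 3261) = 1/((-157 + 75*(-204))/(70 + 75*(-204)) + 3261) = 1/((-157 - 15300)/(70 - 15300) + 3261) = 1/(-15457/(-15230) + 3261) = 1/(-1/15230*(-15457) + 3261) = 1/(15457/15230 + 3261) = 1/(49680487/15230) = 15230/49680487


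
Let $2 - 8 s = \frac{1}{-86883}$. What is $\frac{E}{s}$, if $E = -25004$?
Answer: $- \frac{17379380256}{173767} \approx -1.0002 \cdot 10^{5}$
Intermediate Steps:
$s = \frac{173767}{695064}$ ($s = \frac{1}{4} - \frac{1}{8 \left(-86883\right)} = \frac{1}{4} - - \frac{1}{695064} = \frac{1}{4} + \frac{1}{695064} = \frac{173767}{695064} \approx 0.25$)
$\frac{E}{s} = - \frac{25004}{\frac{173767}{695064}} = \left(-25004\right) \frac{695064}{173767} = - \frac{17379380256}{173767}$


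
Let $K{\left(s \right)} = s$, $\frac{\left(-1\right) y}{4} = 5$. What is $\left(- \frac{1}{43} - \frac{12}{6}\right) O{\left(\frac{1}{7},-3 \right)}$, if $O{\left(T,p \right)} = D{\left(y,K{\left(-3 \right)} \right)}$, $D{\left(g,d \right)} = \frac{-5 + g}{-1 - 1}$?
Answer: $- \frac{2175}{86} \approx -25.291$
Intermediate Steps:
$y = -20$ ($y = \left(-4\right) 5 = -20$)
$D{\left(g,d \right)} = \frac{5}{2} - \frac{g}{2}$ ($D{\left(g,d \right)} = \frac{-5 + g}{-2} = \left(-5 + g\right) \left(- \frac{1}{2}\right) = \frac{5}{2} - \frac{g}{2}$)
$O{\left(T,p \right)} = \frac{25}{2}$ ($O{\left(T,p \right)} = \frac{5}{2} - -10 = \frac{5}{2} + 10 = \frac{25}{2}$)
$\left(- \frac{1}{43} - \frac{12}{6}\right) O{\left(\frac{1}{7},-3 \right)} = \left(- \frac{1}{43} - \frac{12}{6}\right) \frac{25}{2} = \left(\left(-1\right) \frac{1}{43} - 2\right) \frac{25}{2} = \left(- \frac{1}{43} - 2\right) \frac{25}{2} = \left(- \frac{87}{43}\right) \frac{25}{2} = - \frac{2175}{86}$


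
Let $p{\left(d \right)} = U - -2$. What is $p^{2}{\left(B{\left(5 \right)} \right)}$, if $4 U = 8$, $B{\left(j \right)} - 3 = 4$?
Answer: $16$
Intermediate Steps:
$B{\left(j \right)} = 7$ ($B{\left(j \right)} = 3 + 4 = 7$)
$U = 2$ ($U = \frac{1}{4} \cdot 8 = 2$)
$p{\left(d \right)} = 4$ ($p{\left(d \right)} = 2 - -2 = 2 + 2 = 4$)
$p^{2}{\left(B{\left(5 \right)} \right)} = 4^{2} = 16$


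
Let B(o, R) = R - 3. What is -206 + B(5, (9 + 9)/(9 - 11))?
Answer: -218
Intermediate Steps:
B(o, R) = -3 + R
-206 + B(5, (9 + 9)/(9 - 11)) = -206 + (-3 + (9 + 9)/(9 - 11)) = -206 + (-3 + 18/(-2)) = -206 + (-3 + 18*(-1/2)) = -206 + (-3 - 9) = -206 - 12 = -218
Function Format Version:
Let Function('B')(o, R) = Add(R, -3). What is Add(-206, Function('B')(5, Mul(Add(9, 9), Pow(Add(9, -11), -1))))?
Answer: -218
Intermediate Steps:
Function('B')(o, R) = Add(-3, R)
Add(-206, Function('B')(5, Mul(Add(9, 9), Pow(Add(9, -11), -1)))) = Add(-206, Add(-3, Mul(Add(9, 9), Pow(Add(9, -11), -1)))) = Add(-206, Add(-3, Mul(18, Pow(-2, -1)))) = Add(-206, Add(-3, Mul(18, Rational(-1, 2)))) = Add(-206, Add(-3, -9)) = Add(-206, -12) = -218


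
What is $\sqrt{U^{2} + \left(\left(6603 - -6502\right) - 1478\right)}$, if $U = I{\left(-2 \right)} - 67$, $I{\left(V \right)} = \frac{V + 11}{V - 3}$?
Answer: $\frac{\sqrt{409011}}{5} \approx 127.91$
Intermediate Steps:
$I{\left(V \right)} = \frac{11 + V}{-3 + V}$
$U = - \frac{344}{5}$ ($U = \frac{11 - 2}{-3 - 2} - 67 = \frac{1}{-5} \cdot 9 - 67 = \left(- \frac{1}{5}\right) 9 - 67 = - \frac{9}{5} - 67 = - \frac{344}{5} \approx -68.8$)
$\sqrt{U^{2} + \left(\left(6603 - -6502\right) - 1478\right)} = \sqrt{\left(- \frac{344}{5}\right)^{2} + \left(\left(6603 - -6502\right) - 1478\right)} = \sqrt{\frac{118336}{25} + \left(\left(6603 + 6502\right) - 1478\right)} = \sqrt{\frac{118336}{25} + \left(13105 - 1478\right)} = \sqrt{\frac{118336}{25} + 11627} = \sqrt{\frac{409011}{25}} = \frac{\sqrt{409011}}{5}$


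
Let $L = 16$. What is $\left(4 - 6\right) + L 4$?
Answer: $62$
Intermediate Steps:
$\left(4 - 6\right) + L 4 = \left(4 - 6\right) + 16 \cdot 4 = \left(4 - 6\right) + 64 = -2 + 64 = 62$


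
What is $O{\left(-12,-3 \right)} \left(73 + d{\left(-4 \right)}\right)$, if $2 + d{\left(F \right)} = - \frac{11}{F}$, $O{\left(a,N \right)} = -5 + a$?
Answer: $- \frac{5015}{4} \approx -1253.8$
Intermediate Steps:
$d{\left(F \right)} = -2 - \frac{11}{F}$
$O{\left(-12,-3 \right)} \left(73 + d{\left(-4 \right)}\right) = \left(-5 - 12\right) \left(73 - \left(2 + \frac{11}{-4}\right)\right) = - 17 \left(73 - - \frac{3}{4}\right) = - 17 \left(73 + \left(-2 + \frac{11}{4}\right)\right) = - 17 \left(73 + \frac{3}{4}\right) = \left(-17\right) \frac{295}{4} = - \frac{5015}{4}$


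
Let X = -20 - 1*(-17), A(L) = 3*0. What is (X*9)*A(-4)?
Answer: 0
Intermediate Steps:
A(L) = 0
X = -3 (X = -20 + 17 = -3)
(X*9)*A(-4) = -3*9*0 = -27*0 = 0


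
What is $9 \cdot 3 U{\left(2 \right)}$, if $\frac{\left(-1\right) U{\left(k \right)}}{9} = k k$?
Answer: $-972$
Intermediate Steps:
$U{\left(k \right)} = - 9 k^{2}$ ($U{\left(k \right)} = - 9 k k = - 9 k^{2}$)
$9 \cdot 3 U{\left(2 \right)} = 9 \cdot 3 \left(- 9 \cdot 2^{2}\right) = 27 \left(\left(-9\right) 4\right) = 27 \left(-36\right) = -972$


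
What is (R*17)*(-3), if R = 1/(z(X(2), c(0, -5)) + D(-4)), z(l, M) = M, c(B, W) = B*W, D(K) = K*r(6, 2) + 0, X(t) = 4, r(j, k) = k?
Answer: 51/8 ≈ 6.3750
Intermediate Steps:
D(K) = 2*K (D(K) = K*2 + 0 = 2*K + 0 = 2*K)
R = -⅛ (R = 1/(0*(-5) + 2*(-4)) = 1/(0 - 8) = 1/(-8) = -⅛ ≈ -0.12500)
(R*17)*(-3) = -⅛*17*(-3) = -17/8*(-3) = 51/8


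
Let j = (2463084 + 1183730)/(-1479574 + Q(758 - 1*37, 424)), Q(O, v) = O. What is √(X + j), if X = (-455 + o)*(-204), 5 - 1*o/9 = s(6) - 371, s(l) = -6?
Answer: I*√147874294147573370/492951 ≈ 780.09*I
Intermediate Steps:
o = 3438 (o = 45 - 9*(-6 - 371) = 45 - 9*(-377) = 45 + 3393 = 3438)
X = -608532 (X = (-455 + 3438)*(-204) = 2983*(-204) = -608532)
j = -3646814/1478853 (j = (2463084 + 1183730)/(-1479574 + (758 - 1*37)) = 3646814/(-1479574 + (758 - 37)) = 3646814/(-1479574 + 721) = 3646814/(-1478853) = 3646814*(-1/1478853) = -3646814/1478853 ≈ -2.4660)
√(X + j) = √(-608532 - 3646814/1478853) = √(-899933020610/1478853) = I*√147874294147573370/492951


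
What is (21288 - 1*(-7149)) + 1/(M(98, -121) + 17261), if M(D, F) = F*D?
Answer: 153645112/5403 ≈ 28437.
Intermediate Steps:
M(D, F) = D*F
(21288 - 1*(-7149)) + 1/(M(98, -121) + 17261) = (21288 - 1*(-7149)) + 1/(98*(-121) + 17261) = (21288 + 7149) + 1/(-11858 + 17261) = 28437 + 1/5403 = 153645112/5403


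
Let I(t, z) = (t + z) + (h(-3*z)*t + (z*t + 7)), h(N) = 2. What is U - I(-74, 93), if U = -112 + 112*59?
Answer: 13500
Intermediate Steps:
U = 6496 (U = -112 + 6608 = 6496)
I(t, z) = 7 + z + 3*t + t*z (I(t, z) = (t + z) + (2*t + (z*t + 7)) = (t + z) + (2*t + (t*z + 7)) = (t + z) + (2*t + (7 + t*z)) = (t + z) + (7 + 2*t + t*z) = 7 + z + 3*t + t*z)
U - I(-74, 93) = 6496 - (7 + 93 + 3*(-74) - 74*93) = 6496 - (7 + 93 - 222 - 6882) = 6496 - 1*(-7004) = 6496 + 7004 = 13500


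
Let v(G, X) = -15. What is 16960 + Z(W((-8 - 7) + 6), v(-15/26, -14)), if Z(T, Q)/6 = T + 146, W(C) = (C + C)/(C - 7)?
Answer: 71371/4 ≈ 17843.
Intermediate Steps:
W(C) = 2*C/(-7 + C) (W(C) = (2*C)/(-7 + C) = 2*C/(-7 + C))
Z(T, Q) = 876 + 6*T (Z(T, Q) = 6*(T + 146) = 6*(146 + T) = 876 + 6*T)
16960 + Z(W((-8 - 7) + 6), v(-15/26, -14)) = 16960 + (876 + 6*(2*((-8 - 7) + 6)/(-7 + ((-8 - 7) + 6)))) = 16960 + (876 + 6*(2*(-15 + 6)/(-7 + (-15 + 6)))) = 16960 + (876 + 6*(2*(-9)/(-7 - 9))) = 16960 + (876 + 6*(2*(-9)/(-16))) = 16960 + (876 + 6*(2*(-9)*(-1/16))) = 16960 + (876 + 6*(9/8)) = 16960 + (876 + 27/4) = 16960 + 3531/4 = 71371/4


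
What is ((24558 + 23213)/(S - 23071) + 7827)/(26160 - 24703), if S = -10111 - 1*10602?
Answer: 342649597/63793288 ≈ 5.3712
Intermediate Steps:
S = -20713 (S = -10111 - 10602 = -20713)
((24558 + 23213)/(S - 23071) + 7827)/(26160 - 24703) = ((24558 + 23213)/(-20713 - 23071) + 7827)/(26160 - 24703) = (47771/(-43784) + 7827)/1457 = (47771*(-1/43784) + 7827)*(1/1457) = (-47771/43784 + 7827)*(1/1457) = (342649597/43784)*(1/1457) = 342649597/63793288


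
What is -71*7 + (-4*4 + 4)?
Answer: -509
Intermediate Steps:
-71*7 + (-4*4 + 4) = -497 + (-16 + 4) = -497 - 12 = -509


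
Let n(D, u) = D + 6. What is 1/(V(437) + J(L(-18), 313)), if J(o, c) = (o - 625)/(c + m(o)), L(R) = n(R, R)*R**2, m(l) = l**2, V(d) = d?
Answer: 15116857/6606061996 ≈ 0.0022883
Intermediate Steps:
n(D, u) = 6 + D
L(R) = R**2*(6 + R) (L(R) = (6 + R)*R**2 = R**2*(6 + R))
J(o, c) = (-625 + o)/(c + o**2) (J(o, c) = (o - 625)/(c + o**2) = (-625 + o)/(c + o**2))
1/(V(437) + J(L(-18), 313)) = 1/(437 + (-625 + (-18)**2*(6 - 18))/(313 + ((-18)**2*(6 - 18))**2)) = 1/(437 + (-625 + 324*(-12))/(313 + (324*(-12))**2)) = 1/(437 + (-625 - 3888)/(313 + (-3888)**2)) = 1/(437 - 4513/(313 + 15116544)) = 1/(437 - 4513/15116857) = 1/(6606061996/15116857) = 15116857/6606061996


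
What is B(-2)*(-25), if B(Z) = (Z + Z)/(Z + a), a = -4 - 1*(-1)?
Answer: -20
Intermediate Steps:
a = -3 (a = -4 + 1 = -3)
B(Z) = 2*Z/(-3 + Z) (B(Z) = (Z + Z)/(Z - 3) = (2*Z)/(-3 + Z) = 2*Z/(-3 + Z))
B(-2)*(-25) = (2*(-2)/(-3 - 2))*(-25) = (2*(-2)/(-5))*(-25) = (2*(-2)*(-⅕))*(-25) = (⅘)*(-25) = -20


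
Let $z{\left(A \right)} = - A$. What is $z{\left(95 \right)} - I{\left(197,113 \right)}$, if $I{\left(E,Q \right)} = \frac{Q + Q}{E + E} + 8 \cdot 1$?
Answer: $- \frac{20404}{197} \approx -103.57$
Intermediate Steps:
$I{\left(E,Q \right)} = 8 + \frac{Q}{E}$ ($I{\left(E,Q \right)} = \frac{2 Q}{2 E} + 8 = 2 Q \frac{1}{2 E} + 8 = \frac{Q}{E} + 8 = 8 + \frac{Q}{E}$)
$z{\left(95 \right)} - I{\left(197,113 \right)} = \left(-1\right) 95 - \left(8 + \frac{113}{197}\right) = -95 - \left(8 + 113 \cdot \frac{1}{197}\right) = -95 - \left(8 + \frac{113}{197}\right) = -95 - \frac{1689}{197} = - \frac{20404}{197}$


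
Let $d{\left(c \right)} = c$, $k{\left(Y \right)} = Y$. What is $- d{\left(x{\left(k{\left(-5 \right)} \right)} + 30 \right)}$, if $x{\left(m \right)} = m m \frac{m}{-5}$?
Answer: $-55$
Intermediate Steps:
$x{\left(m \right)} = - \frac{m^{3}}{5}$ ($x{\left(m \right)} = m^{2} m \left(- \frac{1}{5}\right) = m^{2} \left(- \frac{m}{5}\right) = - \frac{m^{3}}{5}$)
$- d{\left(x{\left(k{\left(-5 \right)} \right)} + 30 \right)} = - (- \frac{\left(-5\right)^{3}}{5} + 30) = - (\left(- \frac{1}{5}\right) \left(-125\right) + 30) = - (25 + 30) = \left(-1\right) 55 = -55$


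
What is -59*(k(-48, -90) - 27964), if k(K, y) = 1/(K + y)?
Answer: 227682947/138 ≈ 1.6499e+6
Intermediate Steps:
-59*(k(-48, -90) - 27964) = -59*(1/(-48 - 90) - 27964) = -59*(1/(-138) - 27964) = -59*(-1/138 - 27964) = -59*(-3859033/138) = 227682947/138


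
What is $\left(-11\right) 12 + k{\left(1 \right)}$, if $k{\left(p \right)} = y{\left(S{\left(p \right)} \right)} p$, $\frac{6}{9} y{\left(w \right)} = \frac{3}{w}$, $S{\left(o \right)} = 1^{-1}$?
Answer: $- \frac{255}{2} \approx -127.5$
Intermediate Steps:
$S{\left(o \right)} = 1$
$y{\left(w \right)} = \frac{9}{2 w}$ ($y{\left(w \right)} = \frac{3 \frac{3}{w}}{2} = \frac{9}{2 w}$)
$k{\left(p \right)} = \frac{9 p}{2}$ ($k{\left(p \right)} = \frac{9}{2 \cdot 1} p = \frac{9}{2} \cdot 1 p = \frac{9 p}{2}$)
$\left(-11\right) 12 + k{\left(1 \right)} = \left(-11\right) 12 + \frac{9}{2} \cdot 1 = -132 + \frac{9}{2} = - \frac{255}{2}$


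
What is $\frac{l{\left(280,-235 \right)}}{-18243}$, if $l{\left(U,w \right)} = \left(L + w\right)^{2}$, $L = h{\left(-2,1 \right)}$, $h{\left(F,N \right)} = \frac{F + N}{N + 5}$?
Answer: $- \frac{1990921}{656748} \approx -3.0315$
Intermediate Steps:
$h{\left(F,N \right)} = \frac{F + N}{5 + N}$
$L = - \frac{1}{6}$ ($L = \frac{-2 + 1}{5 + 1} = \frac{1}{6} \left(-1\right) = - \frac{1}{6} \approx -0.16667$)
$l{\left(U,w \right)} = \left(- \frac{1}{6} + w\right)^{2}$
$\frac{l{\left(280,-235 \right)}}{-18243} = \frac{\frac{1}{36} \left(-1 + 6 \left(-235\right)\right)^{2}}{-18243} = \frac{\left(-1 - 1410\right)^{2}}{36} \left(- \frac{1}{18243}\right) = \frac{\left(-1411\right)^{2}}{36} \left(- \frac{1}{18243}\right) = \frac{1}{36} \cdot 1990921 \left(- \frac{1}{18243}\right) = \frac{1990921}{36} \left(- \frac{1}{18243}\right) = - \frac{1990921}{656748}$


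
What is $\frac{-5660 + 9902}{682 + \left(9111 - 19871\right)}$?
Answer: $- \frac{2121}{5039} \approx -0.42092$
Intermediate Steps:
$\frac{-5660 + 9902}{682 + \left(9111 - 19871\right)} = \frac{4242}{682 + \left(9111 - 19871\right)} = \frac{4242}{682 - 10760} = \frac{4242}{-10078} = 4242 \left(- \frac{1}{10078}\right) = - \frac{2121}{5039}$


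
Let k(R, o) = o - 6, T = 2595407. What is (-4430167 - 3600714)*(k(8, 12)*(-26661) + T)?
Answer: -19558736853521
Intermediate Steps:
k(R, o) = -6 + o
(-4430167 - 3600714)*(k(8, 12)*(-26661) + T) = (-4430167 - 3600714)*((-6 + 12)*(-26661) + 2595407) = -8030881*(6*(-26661) + 2595407) = -8030881*(-159966 + 2595407) = -8030881*2435441 = -19558736853521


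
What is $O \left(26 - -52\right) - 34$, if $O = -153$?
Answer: $-11968$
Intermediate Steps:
$O \left(26 - -52\right) - 34 = - 153 \left(26 - -52\right) - 34 = - 153 \left(26 + 52\right) - 34 = \left(-153\right) 78 - 34 = -11934 - 34 = -11968$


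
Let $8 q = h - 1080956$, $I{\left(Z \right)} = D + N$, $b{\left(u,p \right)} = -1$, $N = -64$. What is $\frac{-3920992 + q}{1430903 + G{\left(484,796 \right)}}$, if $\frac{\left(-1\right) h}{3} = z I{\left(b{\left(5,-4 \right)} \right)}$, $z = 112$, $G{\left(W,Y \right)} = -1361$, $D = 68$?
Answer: $- \frac{8112559}{2859084} \approx -2.8375$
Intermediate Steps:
$I{\left(Z \right)} = 4$ ($I{\left(Z \right)} = 68 - 64 = 4$)
$h = -1344$ ($h = - 3 \cdot 112 \cdot 4 = \left(-3\right) 448 = -1344$)
$q = - \frac{270575}{2}$ ($q = \frac{-1344 - 1080956}{8} = \frac{1}{8} \left(-1082300\right) = - \frac{270575}{2} \approx -1.3529 \cdot 10^{5}$)
$\frac{-3920992 + q}{1430903 + G{\left(484,796 \right)}} = \frac{-3920992 - \frac{270575}{2}}{1430903 - 1361} = - \frac{8112559}{2 \cdot 1429542} = \left(- \frac{8112559}{2}\right) \frac{1}{1429542} = - \frac{8112559}{2859084}$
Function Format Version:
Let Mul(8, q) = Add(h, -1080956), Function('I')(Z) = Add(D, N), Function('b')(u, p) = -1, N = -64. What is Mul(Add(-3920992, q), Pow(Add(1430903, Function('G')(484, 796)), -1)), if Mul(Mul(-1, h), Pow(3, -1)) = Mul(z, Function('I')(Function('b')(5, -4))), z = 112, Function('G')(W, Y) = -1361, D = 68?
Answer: Rational(-8112559, 2859084) ≈ -2.8375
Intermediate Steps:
Function('I')(Z) = 4 (Function('I')(Z) = Add(68, -64) = 4)
h = -1344 (h = Mul(-3, Mul(112, 4)) = Mul(-3, 448) = -1344)
q = Rational(-270575, 2) (q = Mul(Rational(1, 8), Add(-1344, -1080956)) = Mul(Rational(1, 8), -1082300) = Rational(-270575, 2) ≈ -1.3529e+5)
Mul(Add(-3920992, q), Pow(Add(1430903, Function('G')(484, 796)), -1)) = Mul(Add(-3920992, Rational(-270575, 2)), Pow(Add(1430903, -1361), -1)) = Mul(Rational(-8112559, 2), Pow(1429542, -1)) = Mul(Rational(-8112559, 2), Rational(1, 1429542)) = Rational(-8112559, 2859084)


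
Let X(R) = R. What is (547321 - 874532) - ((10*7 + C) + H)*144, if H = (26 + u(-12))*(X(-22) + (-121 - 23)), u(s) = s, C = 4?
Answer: -3211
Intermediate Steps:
H = -2324 (H = (26 - 12)*(-22 + (-121 - 23)) = 14*(-22 - 144) = 14*(-166) = -2324)
(547321 - 874532) - ((10*7 + C) + H)*144 = (547321 - 874532) - ((10*7 + 4) - 2324)*144 = -327211 - ((70 + 4) - 2324)*144 = -327211 - (74 - 2324)*144 = -327211 - (-2250)*144 = -327211 - 1*(-324000) = -327211 + 324000 = -3211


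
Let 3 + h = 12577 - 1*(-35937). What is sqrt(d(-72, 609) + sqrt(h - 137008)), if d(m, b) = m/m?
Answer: sqrt(1 + 3*I*sqrt(9833)) ≈ 12.217 + 12.176*I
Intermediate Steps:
h = 48511 (h = -3 + (12577 - 1*(-35937)) = -3 + (12577 + 35937) = -3 + 48514 = 48511)
d(m, b) = 1
sqrt(d(-72, 609) + sqrt(h - 137008)) = sqrt(1 + sqrt(48511 - 137008)) = sqrt(1 + sqrt(-88497)) = sqrt(1 + 3*I*sqrt(9833))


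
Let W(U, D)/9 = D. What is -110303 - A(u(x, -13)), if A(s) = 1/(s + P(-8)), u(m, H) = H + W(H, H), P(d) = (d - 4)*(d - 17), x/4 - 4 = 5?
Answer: -18751511/170 ≈ -1.1030e+5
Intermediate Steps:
x = 36 (x = 16 + 4*5 = 16 + 20 = 36)
W(U, D) = 9*D
P(d) = (-17 + d)*(-4 + d) (P(d) = (-4 + d)*(-17 + d) = (-17 + d)*(-4 + d))
u(m, H) = 10*H (u(m, H) = H + 9*H = 10*H)
A(s) = 1/(300 + s) (A(s) = 1/(s + (68 + (-8)² - 21*(-8))) = 1/(s + (68 + 64 + 168)) = 1/(s + 300) = 1/(300 + s))
-110303 - A(u(x, -13)) = -110303 - 1/(300 + 10*(-13)) = -110303 - 1/(300 - 130) = -110303 - 1/170 = -18751511/170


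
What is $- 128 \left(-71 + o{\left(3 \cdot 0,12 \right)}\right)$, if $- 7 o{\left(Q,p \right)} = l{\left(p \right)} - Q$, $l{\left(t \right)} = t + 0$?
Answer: $\frac{65152}{7} \approx 9307.4$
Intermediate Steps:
$l{\left(t \right)} = t$
$o{\left(Q,p \right)} = - \frac{p}{7} + \frac{Q}{7}$ ($o{\left(Q,p \right)} = - \frac{p - Q}{7} = - \frac{p}{7} + \frac{Q}{7}$)
$- 128 \left(-71 + o{\left(3 \cdot 0,12 \right)}\right) = - 128 \left(-71 + \left(\left(- \frac{1}{7}\right) 12 + \frac{3 \cdot 0}{7}\right)\right) = - 128 \left(-71 + \left(- \frac{12}{7} + \frac{1}{7} \cdot 0\right)\right) = - 128 \left(-71 + \left(- \frac{12}{7} + 0\right)\right) = - 128 \left(-71 - \frac{12}{7}\right) = \left(-128\right) \left(- \frac{509}{7}\right) = \frac{65152}{7}$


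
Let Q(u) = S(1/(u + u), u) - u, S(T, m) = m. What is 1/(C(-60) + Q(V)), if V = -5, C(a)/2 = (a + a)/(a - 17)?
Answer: 77/240 ≈ 0.32083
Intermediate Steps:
C(a) = 4*a/(-17 + a) (C(a) = 2*((a + a)/(a - 17)) = 2*((2*a)/(-17 + a)) = 2*(2*a/(-17 + a)) = 4*a/(-17 + a))
Q(u) = 0 (Q(u) = u - u = 0)
1/(C(-60) + Q(V)) = 1/(4*(-60)/(-17 - 60) + 0) = 1/(4*(-60)/(-77) + 0) = 1/(4*(-60)*(-1/77) + 0) = 1/(240/77 + 0) = 1/(240/77) = 77/240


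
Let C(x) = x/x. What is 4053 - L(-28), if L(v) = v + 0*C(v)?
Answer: 4081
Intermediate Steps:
C(x) = 1
L(v) = v (L(v) = v + 0*1 = v + 0 = v)
4053 - L(-28) = 4053 - 1*(-28) = 4053 + 28 = 4081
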